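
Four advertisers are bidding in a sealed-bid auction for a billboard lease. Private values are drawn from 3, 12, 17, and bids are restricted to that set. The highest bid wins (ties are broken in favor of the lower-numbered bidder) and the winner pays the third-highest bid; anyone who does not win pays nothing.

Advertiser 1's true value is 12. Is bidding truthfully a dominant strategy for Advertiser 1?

No

Consider the case where Advertiser 2 bids 3, Advertiser 3 bids 3 and Advertiser 4 bids 17.
Truthful bid 12: loses, pays 0, utility 0.
Bid 17 instead: wins, pays 3, utility 12 - 3 = 9.
Since 9 > 0, bidding 17 is strictly better here, so truthful bidding is not dominant.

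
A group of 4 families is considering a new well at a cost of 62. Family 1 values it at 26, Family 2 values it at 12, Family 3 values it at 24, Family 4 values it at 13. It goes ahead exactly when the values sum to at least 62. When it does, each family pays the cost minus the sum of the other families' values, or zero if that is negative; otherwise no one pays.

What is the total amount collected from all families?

Total value 75 ≥ cost 62, so it is built.
Family 1: others sum to 49; max(0, 62 - 49) = 13.
Family 2: others sum to 63; max(0, 62 - 63) = 0.
Family 3: others sum to 51; max(0, 62 - 51) = 11.
Family 4: others sum to 62; max(0, 62 - 62) = 0.
Total collected = 13 + 0 + 11 + 0 = 24.

24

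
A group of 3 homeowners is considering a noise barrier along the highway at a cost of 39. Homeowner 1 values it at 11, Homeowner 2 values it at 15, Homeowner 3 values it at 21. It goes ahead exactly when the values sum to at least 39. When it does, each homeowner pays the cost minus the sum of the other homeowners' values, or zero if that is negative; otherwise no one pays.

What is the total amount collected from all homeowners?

23

Total value 47 ≥ cost 39, so it is built.
Homeowner 1: others sum to 36; max(0, 39 - 36) = 3.
Homeowner 2: others sum to 32; max(0, 39 - 32) = 7.
Homeowner 3: others sum to 26; max(0, 39 - 26) = 13.
Total collected = 3 + 7 + 13 = 23.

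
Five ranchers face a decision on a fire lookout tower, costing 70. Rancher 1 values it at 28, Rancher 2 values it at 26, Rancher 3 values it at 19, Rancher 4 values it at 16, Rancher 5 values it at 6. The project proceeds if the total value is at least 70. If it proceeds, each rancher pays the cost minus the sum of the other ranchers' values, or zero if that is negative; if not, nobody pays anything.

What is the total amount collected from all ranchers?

4

Total value 95 ≥ cost 70, so it is built.
Rancher 1: others sum to 67; max(0, 70 - 67) = 3.
Rancher 2: others sum to 69; max(0, 70 - 69) = 1.
Rancher 3: others sum to 76; max(0, 70 - 76) = 0.
Rancher 4: others sum to 79; max(0, 70 - 79) = 0.
Rancher 5: others sum to 89; max(0, 70 - 89) = 0.
Total collected = 3 + 1 + 0 + 0 + 0 = 4.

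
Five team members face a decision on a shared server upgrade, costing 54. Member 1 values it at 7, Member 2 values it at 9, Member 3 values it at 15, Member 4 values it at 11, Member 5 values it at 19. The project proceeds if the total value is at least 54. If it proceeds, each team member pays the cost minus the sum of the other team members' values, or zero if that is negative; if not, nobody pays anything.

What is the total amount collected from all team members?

Total value 61 ≥ cost 54, so it is built.
Member 1: others sum to 54; max(0, 54 - 54) = 0.
Member 2: others sum to 52; max(0, 54 - 52) = 2.
Member 3: others sum to 46; max(0, 54 - 46) = 8.
Member 4: others sum to 50; max(0, 54 - 50) = 4.
Member 5: others sum to 42; max(0, 54 - 42) = 12.
Total collected = 0 + 2 + 8 + 4 + 12 = 26.

26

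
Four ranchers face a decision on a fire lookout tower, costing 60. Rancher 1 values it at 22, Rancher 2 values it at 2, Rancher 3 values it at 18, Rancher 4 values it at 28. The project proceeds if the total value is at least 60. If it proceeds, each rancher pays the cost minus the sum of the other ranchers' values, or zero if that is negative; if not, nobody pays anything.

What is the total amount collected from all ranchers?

38

Total value 70 ≥ cost 60, so it is built.
Rancher 1: others sum to 48; max(0, 60 - 48) = 12.
Rancher 2: others sum to 68; max(0, 60 - 68) = 0.
Rancher 3: others sum to 52; max(0, 60 - 52) = 8.
Rancher 4: others sum to 42; max(0, 60 - 42) = 18.
Total collected = 12 + 0 + 8 + 18 = 38.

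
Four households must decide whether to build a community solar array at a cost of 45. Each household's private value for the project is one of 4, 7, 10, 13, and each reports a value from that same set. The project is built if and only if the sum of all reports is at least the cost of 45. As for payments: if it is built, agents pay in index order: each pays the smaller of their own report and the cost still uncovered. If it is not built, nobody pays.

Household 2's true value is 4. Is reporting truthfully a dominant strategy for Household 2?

Yes

Check each profile of the others' reports and compare truth against every alternative report.
Others report (13, 13, 13): truth gives 0, best alternative gives -3.
Others report (4, 4, 4): truth gives 0, best alternative gives 0.
Others report (4, 4, 7): truth gives 0, best alternative gives 0.
Others report (4, 4, 10): truth gives 0, best alternative gives 0.
Others report (4, 4, 13): truth gives 0, best alternative gives 0.
Others report (4, 7, 4): truth gives 0, best alternative gives 0.
(Remaining 58 profiles checked similarly; truth is weakly best in each.)
In every case the truthful report is at least as good as any alternative, so it is a dominant strategy.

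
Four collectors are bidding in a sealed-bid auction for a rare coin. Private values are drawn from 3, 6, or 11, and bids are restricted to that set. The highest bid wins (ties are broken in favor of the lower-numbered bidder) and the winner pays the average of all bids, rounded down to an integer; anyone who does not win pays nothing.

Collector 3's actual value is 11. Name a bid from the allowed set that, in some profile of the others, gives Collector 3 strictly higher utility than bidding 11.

6

Suppose Collector 1 bids 3, Collector 2 bids 3 and Collector 4 bids 3.
Bid 11: wins, pays 5, utility 11 - 5 = 6.
Bid 6: wins, pays 3, utility 11 - 3 = 8.
So bidding 6 beats truth here (8 > 6).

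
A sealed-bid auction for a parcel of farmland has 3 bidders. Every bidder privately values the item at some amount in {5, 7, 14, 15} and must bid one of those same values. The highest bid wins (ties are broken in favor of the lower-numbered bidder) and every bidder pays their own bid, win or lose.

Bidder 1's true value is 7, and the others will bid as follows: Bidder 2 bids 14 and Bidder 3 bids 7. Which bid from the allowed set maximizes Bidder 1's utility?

Bid 5: loses but pays 5, utility -5.
Bid 7: loses but pays 7, utility -7.
Bid 14: wins, pays 14, utility 7 - 14 = -7.
Bid 15: wins, pays 15, utility 7 - 15 = -8.
The best choice is 5 with utility -5.

5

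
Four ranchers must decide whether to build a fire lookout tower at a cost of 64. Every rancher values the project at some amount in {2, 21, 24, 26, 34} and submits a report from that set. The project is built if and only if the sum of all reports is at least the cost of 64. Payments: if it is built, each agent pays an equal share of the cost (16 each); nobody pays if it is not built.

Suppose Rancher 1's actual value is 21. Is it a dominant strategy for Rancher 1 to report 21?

No

Consider the case where Rancher 2 reports 2, Rancher 3 reports 2 and Rancher 4 reports 26.
Truthful report 21: project not built, utility 0.
Report 34 instead: project built, pays 16, utility 21 - 16 = 5.
Since 5 > 0, reporting 34 is strictly better here, so truthful reporting is not dominant.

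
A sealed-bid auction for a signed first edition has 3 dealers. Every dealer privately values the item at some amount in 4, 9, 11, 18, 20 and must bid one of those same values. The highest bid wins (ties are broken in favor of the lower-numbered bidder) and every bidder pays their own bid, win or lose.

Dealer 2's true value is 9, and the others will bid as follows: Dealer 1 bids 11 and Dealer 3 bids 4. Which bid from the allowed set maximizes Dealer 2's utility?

Bid 4: loses but pays 4, utility -4.
Bid 9: loses but pays 9, utility -9.
Bid 11: loses but pays 11, utility -11.
Bid 18: wins, pays 18, utility 9 - 18 = -9.
Bid 20: wins, pays 20, utility 9 - 20 = -11.
The best choice is 4 with utility -4.

4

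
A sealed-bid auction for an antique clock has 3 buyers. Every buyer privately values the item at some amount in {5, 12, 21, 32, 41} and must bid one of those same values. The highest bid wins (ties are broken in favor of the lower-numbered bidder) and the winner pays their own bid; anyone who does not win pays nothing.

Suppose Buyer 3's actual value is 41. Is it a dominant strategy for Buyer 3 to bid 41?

No

Consider the case where Buyer 1 bids 5 and Buyer 2 bids 5.
Truthful bid 41: wins, pays 41, utility 41 - 41 = 0.
Bid 12 instead: wins, pays 12, utility 41 - 12 = 29.
Since 29 > 0, bidding 12 is strictly better here, so truthful bidding is not dominant.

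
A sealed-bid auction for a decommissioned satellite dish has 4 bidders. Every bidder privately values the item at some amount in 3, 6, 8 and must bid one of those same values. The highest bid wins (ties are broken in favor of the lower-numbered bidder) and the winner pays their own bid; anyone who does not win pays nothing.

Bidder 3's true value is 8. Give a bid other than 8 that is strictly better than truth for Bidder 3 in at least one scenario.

6

Suppose Bidder 1 bids 3, Bidder 2 bids 3 and Bidder 4 bids 3.
Bid 8: wins, pays 8, utility 8 - 8 = 0.
Bid 6: wins, pays 6, utility 8 - 6 = 2.
So bidding 6 beats truth here (2 > 0).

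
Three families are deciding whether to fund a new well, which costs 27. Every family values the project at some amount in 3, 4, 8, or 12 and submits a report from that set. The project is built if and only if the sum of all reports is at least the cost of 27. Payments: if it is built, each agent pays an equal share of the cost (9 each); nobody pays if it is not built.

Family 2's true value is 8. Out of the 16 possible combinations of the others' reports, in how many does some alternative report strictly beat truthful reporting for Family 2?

2

Others report (8, 12): truth gives -1; report 3 gives 0 > -1. Violating.
Others report (12, 8): truth gives -1; report 3 gives 0 > -1. Violating.
Others report (3, 3): truth gives 0; no alternative beats it.
Others report (3, 4): truth gives 0; no alternative beats it.
(Checking all 16 profiles: 2 have a profitable deviation, 14 do not.)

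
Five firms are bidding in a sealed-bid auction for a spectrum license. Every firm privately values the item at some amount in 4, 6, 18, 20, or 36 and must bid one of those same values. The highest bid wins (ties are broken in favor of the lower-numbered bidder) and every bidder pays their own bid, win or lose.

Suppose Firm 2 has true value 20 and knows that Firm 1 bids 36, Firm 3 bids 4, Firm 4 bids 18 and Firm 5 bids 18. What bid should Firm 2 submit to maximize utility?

4

Bid 4: loses but pays 4, utility -4.
Bid 6: loses but pays 6, utility -6.
Bid 18: loses but pays 18, utility -18.
Bid 20: loses but pays 20, utility -20.
Bid 36: loses but pays 36, utility -36.
The best choice is 4 with utility -4.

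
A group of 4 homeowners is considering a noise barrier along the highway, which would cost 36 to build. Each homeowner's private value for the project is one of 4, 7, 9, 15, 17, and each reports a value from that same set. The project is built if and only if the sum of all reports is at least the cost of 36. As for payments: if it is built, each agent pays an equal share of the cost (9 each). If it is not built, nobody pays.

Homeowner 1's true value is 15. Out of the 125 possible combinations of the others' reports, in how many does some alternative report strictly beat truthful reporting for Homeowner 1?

Others report (4, 7, 9): truth gives 0; report 17 gives 6 > 0. Violating.
Others report (4, 9, 7): truth gives 0; report 17 gives 6 > 0. Violating.
Others report (7, 4, 9): truth gives 0; report 17 gives 6 > 0. Violating.
Others report (7, 9, 4): truth gives 0; report 17 gives 6 > 0. Violating.
Others report (4, 4, 4): truth gives 0; no alternative beats it.
Others report (4, 4, 7): truth gives 0; no alternative beats it.
(Checking all 125 profiles: 6 have a profitable deviation, 119 do not.)

6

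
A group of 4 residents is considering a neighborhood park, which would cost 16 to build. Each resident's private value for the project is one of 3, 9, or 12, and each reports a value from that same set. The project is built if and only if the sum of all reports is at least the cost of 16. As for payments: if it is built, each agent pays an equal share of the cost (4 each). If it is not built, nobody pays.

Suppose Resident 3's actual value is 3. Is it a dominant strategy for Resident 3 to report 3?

Yes

Check each profile of the others' reports and compare truth against every alternative report.
Others report (3, 3, 3): truth gives 0, best alternative gives -1.
Others report (3, 3, 9): truth gives -1, best alternative gives -1.
Others report (3, 3, 12): truth gives -1, best alternative gives -1.
Others report (3, 9, 3): truth gives -1, best alternative gives -1.
Others report (3, 9, 9): truth gives -1, best alternative gives -1.
Others report (3, 9, 12): truth gives -1, best alternative gives -1.
(Remaining 21 profiles checked similarly; truth is weakly best in each.)
In every case the truthful report is at least as good as any alternative, so it is a dominant strategy.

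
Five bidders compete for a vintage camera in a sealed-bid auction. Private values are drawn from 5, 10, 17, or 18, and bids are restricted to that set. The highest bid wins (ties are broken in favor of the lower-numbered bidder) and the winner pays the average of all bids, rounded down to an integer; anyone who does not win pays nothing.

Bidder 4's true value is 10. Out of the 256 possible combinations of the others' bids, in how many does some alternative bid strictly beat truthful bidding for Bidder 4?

Others bid (5, 5, 5, 17): truth gives 0; bid 17 gives 1 > 0. Violating.
Others bid (5, 5, 10, 5): truth gives 0; bid 17 gives 2 > 0. Violating.
Others bid (5, 5, 10, 10): truth gives 0; bid 17 gives 1 > 0. Violating.
Others bid (5, 10, 5, 5): truth gives 0; bid 17 gives 2 > 0. Violating.
Others bid (5, 5, 5, 5): truth gives 4; no alternative beats it.
Others bid (5, 5, 5, 10): truth gives 3; no alternative beats it.
(Checking all 256 profiles: 10 have a profitable deviation, 246 do not.)

10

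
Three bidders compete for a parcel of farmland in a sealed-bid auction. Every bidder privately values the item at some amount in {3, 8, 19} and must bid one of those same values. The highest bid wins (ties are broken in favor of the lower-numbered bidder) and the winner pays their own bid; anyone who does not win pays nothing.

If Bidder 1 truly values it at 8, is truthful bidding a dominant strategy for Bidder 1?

No

Consider the case where Bidder 2 bids 3 and Bidder 3 bids 3.
Truthful bid 8: wins, pays 8, utility 8 - 8 = 0.
Bid 3 instead: wins, pays 3, utility 8 - 3 = 5.
Since 5 > 0, bidding 3 is strictly better here, so truthful bidding is not dominant.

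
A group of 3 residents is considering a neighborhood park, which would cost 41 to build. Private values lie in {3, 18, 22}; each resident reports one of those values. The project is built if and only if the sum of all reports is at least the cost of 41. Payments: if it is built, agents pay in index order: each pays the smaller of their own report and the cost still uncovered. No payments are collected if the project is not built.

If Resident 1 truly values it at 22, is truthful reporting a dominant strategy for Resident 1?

Consider the case where Resident 2 reports 3 and Resident 3 reports 22.
Truthful report 22: project built, pays 22, utility 22 - 22 = 0.
Report 18 instead: project built, pays 18, utility 22 - 18 = 4.
Since 4 > 0, reporting 18 is strictly better here, so truthful reporting is not dominant.

No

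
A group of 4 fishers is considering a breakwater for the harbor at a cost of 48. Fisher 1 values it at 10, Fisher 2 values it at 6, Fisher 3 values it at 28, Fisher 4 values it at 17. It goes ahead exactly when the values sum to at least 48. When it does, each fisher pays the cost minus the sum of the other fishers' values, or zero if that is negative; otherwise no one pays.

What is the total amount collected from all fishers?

19

Total value 61 ≥ cost 48, so it is built.
Fisher 1: others sum to 51; max(0, 48 - 51) = 0.
Fisher 2: others sum to 55; max(0, 48 - 55) = 0.
Fisher 3: others sum to 33; max(0, 48 - 33) = 15.
Fisher 4: others sum to 44; max(0, 48 - 44) = 4.
Total collected = 0 + 0 + 15 + 4 = 19.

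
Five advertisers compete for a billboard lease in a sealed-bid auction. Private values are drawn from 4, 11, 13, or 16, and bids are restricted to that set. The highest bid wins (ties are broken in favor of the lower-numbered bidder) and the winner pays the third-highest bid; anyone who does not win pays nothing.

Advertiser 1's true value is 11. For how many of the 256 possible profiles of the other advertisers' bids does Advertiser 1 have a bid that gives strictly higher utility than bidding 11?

Others bid (4, 4, 4, 13): truth gives 0; bid 13 gives 7 > 0. Violating.
Others bid (4, 4, 4, 16): truth gives 0; bid 16 gives 7 > 0. Violating.
Others bid (4, 4, 13, 4): truth gives 0; bid 13 gives 7 > 0. Violating.
Others bid (4, 4, 16, 4): truth gives 0; bid 16 gives 7 > 0. Violating.
Others bid (4, 4, 4, 4): truth gives 7; no alternative beats it.
Others bid (4, 4, 4, 11): truth gives 7; no alternative beats it.
(Checking all 256 profiles: 8 have a profitable deviation, 248 do not.)

8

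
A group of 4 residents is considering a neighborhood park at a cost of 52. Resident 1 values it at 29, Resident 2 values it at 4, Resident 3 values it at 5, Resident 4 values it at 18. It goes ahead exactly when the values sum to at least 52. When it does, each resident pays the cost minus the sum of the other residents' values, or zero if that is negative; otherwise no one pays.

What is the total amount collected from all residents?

Total value 56 ≥ cost 52, so it is built.
Resident 1: others sum to 27; max(0, 52 - 27) = 25.
Resident 2: others sum to 52; max(0, 52 - 52) = 0.
Resident 3: others sum to 51; max(0, 52 - 51) = 1.
Resident 4: others sum to 38; max(0, 52 - 38) = 14.
Total collected = 25 + 0 + 1 + 14 = 40.

40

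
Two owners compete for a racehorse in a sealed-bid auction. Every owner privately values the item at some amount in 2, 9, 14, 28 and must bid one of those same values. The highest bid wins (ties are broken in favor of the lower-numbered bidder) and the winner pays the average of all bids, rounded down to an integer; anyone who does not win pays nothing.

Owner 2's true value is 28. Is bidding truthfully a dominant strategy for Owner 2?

Consider the case where Owner 1 bids 2.
Truthful bid 28: wins, pays 15, utility 28 - 15 = 13.
Bid 9 instead: wins, pays 5, utility 28 - 5 = 23.
Since 23 > 13, bidding 9 is strictly better here, so truthful bidding is not dominant.

No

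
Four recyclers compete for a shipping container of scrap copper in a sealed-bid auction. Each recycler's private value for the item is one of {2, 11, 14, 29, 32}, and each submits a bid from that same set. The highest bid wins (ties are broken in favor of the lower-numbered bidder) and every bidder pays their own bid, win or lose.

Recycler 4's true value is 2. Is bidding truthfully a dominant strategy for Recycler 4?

Yes

Check each profile of the others' bids and compare truth against every alternative bid.
Others bid (2, 2, 11): truth gives -2, best alternative gives -11.
Others bid (2, 2, 14): truth gives -2, best alternative gives -11.
Others bid (2, 2, 29): truth gives -2, best alternative gives -11.
Others bid (2, 2, 32): truth gives -2, best alternative gives -11.
Others bid (2, 11, 2): truth gives -2, best alternative gives -11.
Others bid (2, 11, 11): truth gives -2, best alternative gives -11.
(Remaining 119 profiles checked similarly; truth is weakly best in each.)
In every case the truthful bid is at least as good as any alternative, so it is a dominant strategy.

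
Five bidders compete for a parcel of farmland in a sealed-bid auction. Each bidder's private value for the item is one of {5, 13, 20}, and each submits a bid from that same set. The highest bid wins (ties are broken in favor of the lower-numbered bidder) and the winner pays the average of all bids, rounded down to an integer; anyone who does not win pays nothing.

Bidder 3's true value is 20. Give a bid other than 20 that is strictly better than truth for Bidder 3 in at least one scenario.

13

Suppose Bidder 1 bids 5, Bidder 2 bids 5, Bidder 4 bids 5 and Bidder 5 bids 5.
Bid 20: wins, pays 8, utility 20 - 8 = 12.
Bid 13: wins, pays 6, utility 20 - 6 = 14.
So bidding 13 beats truth here (14 > 12).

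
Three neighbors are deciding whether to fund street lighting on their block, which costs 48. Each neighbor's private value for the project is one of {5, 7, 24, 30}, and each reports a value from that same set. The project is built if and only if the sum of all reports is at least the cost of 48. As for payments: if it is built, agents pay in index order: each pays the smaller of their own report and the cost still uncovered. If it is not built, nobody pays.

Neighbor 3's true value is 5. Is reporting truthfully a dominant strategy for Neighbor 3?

Check each profile of the others' reports and compare truth against every alternative report.
Others report (24, 24): truth gives 5, best alternative gives 5.
Others report (24, 30): truth gives 5, best alternative gives 5.
Others report (30, 24): truth gives 5, best alternative gives 5.
Others report (30, 30): truth gives 5, best alternative gives 5.
Others report (5, 5): truth gives 0, best alternative gives 0.
Others report (5, 7): truth gives 0, best alternative gives 0.
(Remaining 10 profiles checked similarly; truth is weakly best in each.)
In every case the truthful report is at least as good as any alternative, so it is a dominant strategy.

Yes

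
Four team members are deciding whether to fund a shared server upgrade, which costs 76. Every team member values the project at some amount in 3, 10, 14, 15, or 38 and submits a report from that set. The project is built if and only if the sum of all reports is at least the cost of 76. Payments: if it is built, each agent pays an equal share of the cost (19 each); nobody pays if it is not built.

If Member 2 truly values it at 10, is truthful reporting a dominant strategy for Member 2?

No

Consider the case where Member 1 reports 14, Member 3 reports 14 and Member 4 reports 38.
Truthful report 10: project built, pays 19, utility 10 - 19 = -9.
Report 3 instead: project not built, utility 0.
Since 0 > -9, reporting 3 is strictly better here, so truthful reporting is not dominant.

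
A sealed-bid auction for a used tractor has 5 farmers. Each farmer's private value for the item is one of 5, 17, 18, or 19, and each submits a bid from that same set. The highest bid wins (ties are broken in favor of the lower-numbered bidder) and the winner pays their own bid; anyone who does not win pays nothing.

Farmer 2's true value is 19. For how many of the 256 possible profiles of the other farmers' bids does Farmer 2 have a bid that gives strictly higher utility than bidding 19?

54

Others bid (5, 5, 5, 5): truth gives 0; bid 17 gives 2 > 0. Violating.
Others bid (5, 5, 5, 17): truth gives 0; bid 17 gives 2 > 0. Violating.
Others bid (5, 5, 5, 18): truth gives 0; bid 18 gives 1 > 0. Violating.
Others bid (5, 5, 17, 5): truth gives 0; bid 17 gives 2 > 0. Violating.
Others bid (5, 5, 5, 19): truth gives 0; no alternative beats it.
Others bid (5, 5, 17, 19): truth gives 0; no alternative beats it.
(Checking all 256 profiles: 54 have a profitable deviation, 202 do not.)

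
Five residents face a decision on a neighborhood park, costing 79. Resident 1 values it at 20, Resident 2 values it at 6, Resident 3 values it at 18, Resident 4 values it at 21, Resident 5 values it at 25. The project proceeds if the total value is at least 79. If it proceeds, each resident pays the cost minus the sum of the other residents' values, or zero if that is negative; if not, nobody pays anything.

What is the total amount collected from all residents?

40

Total value 90 ≥ cost 79, so it is built.
Resident 1: others sum to 70; max(0, 79 - 70) = 9.
Resident 2: others sum to 84; max(0, 79 - 84) = 0.
Resident 3: others sum to 72; max(0, 79 - 72) = 7.
Resident 4: others sum to 69; max(0, 79 - 69) = 10.
Resident 5: others sum to 65; max(0, 79 - 65) = 14.
Total collected = 9 + 0 + 7 + 10 + 14 = 40.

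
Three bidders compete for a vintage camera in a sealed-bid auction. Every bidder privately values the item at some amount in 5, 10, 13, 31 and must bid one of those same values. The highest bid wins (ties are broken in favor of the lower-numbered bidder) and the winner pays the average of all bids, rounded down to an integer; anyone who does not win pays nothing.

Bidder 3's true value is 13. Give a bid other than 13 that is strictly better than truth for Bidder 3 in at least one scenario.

Suppose Bidder 1 bids 5 and Bidder 2 bids 5.
Bid 13: wins, pays 7, utility 13 - 7 = 6.
Bid 10: wins, pays 6, utility 13 - 6 = 7.
So bidding 10 beats truth here (7 > 6).

10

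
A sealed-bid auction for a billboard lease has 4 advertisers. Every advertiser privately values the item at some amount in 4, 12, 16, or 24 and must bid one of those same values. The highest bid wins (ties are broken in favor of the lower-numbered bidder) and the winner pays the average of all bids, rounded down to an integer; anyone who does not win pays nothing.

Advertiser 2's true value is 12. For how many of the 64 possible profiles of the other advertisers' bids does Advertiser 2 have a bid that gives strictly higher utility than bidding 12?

Others bid (4, 4, 16): truth gives 0; bid 16 gives 2 > 0. Violating.
Others bid (4, 16, 4): truth gives 0; bid 16 gives 2 > 0. Violating.
Others bid (12, 4, 4): truth gives 0; bid 16 gives 3 > 0. Violating.
Others bid (12, 4, 12): truth gives 0; bid 16 gives 1 > 0. Violating.
Others bid (4, 4, 4): truth gives 6; no alternative beats it.
Others bid (4, 4, 12): truth gives 4; no alternative beats it.
(Checking all 64 profiles: 5 have a profitable deviation, 59 do not.)

5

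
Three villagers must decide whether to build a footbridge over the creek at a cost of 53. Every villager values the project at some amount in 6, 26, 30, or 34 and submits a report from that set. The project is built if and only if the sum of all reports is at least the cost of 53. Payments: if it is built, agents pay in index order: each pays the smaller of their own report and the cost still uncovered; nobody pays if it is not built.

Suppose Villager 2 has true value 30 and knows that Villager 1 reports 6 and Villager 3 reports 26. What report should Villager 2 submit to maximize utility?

26

Report 6: project not built, utility 0.
Report 26: project built, pays 26, utility 30 - 26 = 4.
Report 30: project built, pays 30, utility 30 - 30 = 0.
Report 34: project built, pays 34, utility 30 - 34 = -4.
The best choice is 26 with utility 4.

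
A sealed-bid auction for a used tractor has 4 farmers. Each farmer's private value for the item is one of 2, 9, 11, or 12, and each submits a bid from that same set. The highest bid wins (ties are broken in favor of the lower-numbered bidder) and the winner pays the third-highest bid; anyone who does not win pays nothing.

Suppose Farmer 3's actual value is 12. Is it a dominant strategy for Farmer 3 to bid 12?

Yes

Check each profile of the others' bids and compare truth against every alternative bid.
Others bid (2, 2, 12): truth gives 10, best alternative gives 0.
Others bid (2, 11, 2): truth gives 10, best alternative gives 0.
Others bid (11, 2, 2): truth gives 10, best alternative gives 0.
Others bid (2, 9, 12): truth gives 3, best alternative gives 0.
Others bid (2, 11, 9): truth gives 3, best alternative gives 0.
Others bid (9, 2, 12): truth gives 3, best alternative gives 0.
(Remaining 58 profiles checked similarly; truth is weakly best in each.)
In every case the truthful bid is at least as good as any alternative, so it is a dominant strategy.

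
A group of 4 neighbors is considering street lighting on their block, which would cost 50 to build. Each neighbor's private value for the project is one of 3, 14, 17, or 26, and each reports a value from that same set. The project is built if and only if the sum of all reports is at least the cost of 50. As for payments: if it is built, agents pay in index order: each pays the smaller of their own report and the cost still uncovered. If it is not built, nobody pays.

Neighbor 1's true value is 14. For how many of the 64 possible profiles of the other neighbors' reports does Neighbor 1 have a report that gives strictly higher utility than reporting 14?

Others report (3, 26, 26): truth gives 0; report 3 gives 11 > 0. Violating.
Others report (14, 14, 26): truth gives 0; report 3 gives 11 > 0. Violating.
Others report (14, 17, 17): truth gives 0; report 3 gives 11 > 0. Violating.
Others report (14, 17, 26): truth gives 0; report 3 gives 11 > 0. Violating.
Others report (3, 3, 3): truth gives 0; no alternative beats it.
Others report (3, 3, 14): truth gives 0; no alternative beats it.
(Checking all 64 profiles: 26 have a profitable deviation, 38 do not.)

26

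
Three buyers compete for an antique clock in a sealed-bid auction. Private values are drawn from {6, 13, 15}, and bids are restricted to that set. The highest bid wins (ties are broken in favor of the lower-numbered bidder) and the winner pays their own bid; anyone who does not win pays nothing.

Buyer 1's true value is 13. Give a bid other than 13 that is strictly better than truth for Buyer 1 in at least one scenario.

Suppose Buyer 2 bids 6 and Buyer 3 bids 6.
Bid 13: wins, pays 13, utility 13 - 13 = 0.
Bid 6: wins, pays 6, utility 13 - 6 = 7.
So bidding 6 beats truth here (7 > 0).

6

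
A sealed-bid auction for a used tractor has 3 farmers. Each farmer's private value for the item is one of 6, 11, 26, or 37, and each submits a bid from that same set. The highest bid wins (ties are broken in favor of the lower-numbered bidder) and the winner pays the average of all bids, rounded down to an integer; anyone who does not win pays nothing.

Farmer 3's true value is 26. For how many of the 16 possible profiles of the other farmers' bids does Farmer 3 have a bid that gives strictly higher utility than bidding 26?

5

Others bid (6, 6): truth gives 14; bid 11 gives 19 > 14. Violating.
Others bid (6, 26): truth gives 0; bid 37 gives 3 > 0. Violating.
Others bid (11, 26): truth gives 0; bid 37 gives 2 > 0. Violating.
Others bid (26, 6): truth gives 0; bid 37 gives 3 > 0. Violating.
Others bid (6, 11): truth gives 12; no alternative beats it.
Others bid (6, 37): truth gives 0; no alternative beats it.
(Checking all 16 profiles: 5 have a profitable deviation, 11 do not.)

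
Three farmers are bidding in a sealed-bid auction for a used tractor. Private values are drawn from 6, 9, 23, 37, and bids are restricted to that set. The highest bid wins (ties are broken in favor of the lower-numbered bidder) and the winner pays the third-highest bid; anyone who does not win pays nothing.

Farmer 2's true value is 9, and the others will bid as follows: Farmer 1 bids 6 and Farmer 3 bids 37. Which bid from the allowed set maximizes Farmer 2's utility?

37

Bid 6: loses, pays 0, utility 0.
Bid 9: loses, pays 0, utility 0.
Bid 23: loses, pays 0, utility 0.
Bid 37: wins, pays 6, utility 9 - 6 = 3.
The best choice is 37 with utility 3.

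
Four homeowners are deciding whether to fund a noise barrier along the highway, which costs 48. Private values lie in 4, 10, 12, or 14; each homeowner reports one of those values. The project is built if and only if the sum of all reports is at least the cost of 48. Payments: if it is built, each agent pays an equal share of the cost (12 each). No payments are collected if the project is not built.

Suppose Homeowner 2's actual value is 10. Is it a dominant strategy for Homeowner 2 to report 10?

No

Consider the case where Homeowner 1 reports 10, Homeowner 3 reports 14 and Homeowner 4 reports 14.
Truthful report 10: project built, pays 12, utility 10 - 12 = -2.
Report 4 instead: project not built, utility 0.
Since 0 > -2, reporting 4 is strictly better here, so truthful reporting is not dominant.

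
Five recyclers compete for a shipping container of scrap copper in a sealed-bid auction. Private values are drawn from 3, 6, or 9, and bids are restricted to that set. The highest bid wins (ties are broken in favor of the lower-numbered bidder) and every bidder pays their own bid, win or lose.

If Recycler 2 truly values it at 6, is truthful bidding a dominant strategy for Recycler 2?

No

Consider the case where Recycler 1 bids 3, Recycler 3 bids 3, Recycler 4 bids 3 and Recycler 5 bids 9.
Truthful bid 6: loses but pays 6, utility -6.
Bid 3 instead: loses but pays 3, utility -3.
Since -3 > -6, bidding 3 is strictly better here, so truthful bidding is not dominant.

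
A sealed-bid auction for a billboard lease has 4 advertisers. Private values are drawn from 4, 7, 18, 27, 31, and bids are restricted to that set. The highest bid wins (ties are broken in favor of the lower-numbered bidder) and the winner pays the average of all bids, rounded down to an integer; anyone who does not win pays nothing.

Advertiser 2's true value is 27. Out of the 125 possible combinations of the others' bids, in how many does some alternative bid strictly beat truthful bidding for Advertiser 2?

65

Others bid (4, 4, 4): truth gives 18; bid 7 gives 23 > 18. Violating.
Others bid (4, 4, 7): truth gives 17; bid 7 gives 22 > 17. Violating.
Others bid (4, 4, 18): truth gives 14; bid 18 gives 16 > 14. Violating.
Others bid (4, 4, 31): truth gives 0; bid 31 gives 10 > 0. Violating.
Others bid (4, 4, 27): truth gives 12; no alternative beats it.
Others bid (4, 7, 27): truth gives 11; no alternative beats it.
(Checking all 125 profiles: 65 have a profitable deviation, 60 do not.)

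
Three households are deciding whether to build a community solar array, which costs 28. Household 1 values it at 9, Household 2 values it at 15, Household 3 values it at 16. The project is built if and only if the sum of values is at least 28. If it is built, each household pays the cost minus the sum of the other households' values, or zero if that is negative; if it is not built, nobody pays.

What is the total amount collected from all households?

7

Total value 40 ≥ cost 28, so it is built.
Household 1: others sum to 31; max(0, 28 - 31) = 0.
Household 2: others sum to 25; max(0, 28 - 25) = 3.
Household 3: others sum to 24; max(0, 28 - 24) = 4.
Total collected = 0 + 3 + 4 = 7.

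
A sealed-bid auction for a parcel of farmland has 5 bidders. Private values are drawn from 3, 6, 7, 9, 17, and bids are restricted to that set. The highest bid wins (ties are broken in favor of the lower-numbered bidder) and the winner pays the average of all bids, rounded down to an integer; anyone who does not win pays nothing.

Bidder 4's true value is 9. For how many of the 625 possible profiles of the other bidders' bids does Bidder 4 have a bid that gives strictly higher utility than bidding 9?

88

Others bid (3, 3, 3, 3): truth gives 5; bid 6 gives 6 > 5. Violating.
Others bid (3, 3, 3, 7): truth gives 4; bid 7 gives 5 > 4. Violating.
Others bid (3, 3, 3, 17): truth gives 0; bid 17 gives 1 > 0. Violating.
Others bid (3, 3, 9, 3): truth gives 0; bid 17 gives 2 > 0. Violating.
Others bid (3, 3, 3, 6): truth gives 5; no alternative beats it.
Others bid (3, 3, 3, 9): truth gives 4; no alternative beats it.
(Checking all 625 profiles: 88 have a profitable deviation, 537 do not.)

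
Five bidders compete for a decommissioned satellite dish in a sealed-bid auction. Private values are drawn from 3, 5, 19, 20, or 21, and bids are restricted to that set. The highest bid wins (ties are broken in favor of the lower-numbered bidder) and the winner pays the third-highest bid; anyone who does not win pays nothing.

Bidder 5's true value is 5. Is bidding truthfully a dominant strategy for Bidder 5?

No

Consider the case where Bidder 1 bids 3, Bidder 2 bids 3, Bidder 3 bids 3 and Bidder 4 bids 5.
Truthful bid 5: loses, pays 0, utility 0.
Bid 19 instead: wins, pays 3, utility 5 - 3 = 2.
Since 2 > 0, bidding 19 is strictly better here, so truthful bidding is not dominant.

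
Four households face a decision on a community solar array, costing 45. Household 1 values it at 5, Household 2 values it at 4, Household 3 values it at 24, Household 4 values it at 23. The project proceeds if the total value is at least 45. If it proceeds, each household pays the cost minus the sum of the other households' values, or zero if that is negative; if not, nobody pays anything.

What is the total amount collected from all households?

25

Total value 56 ≥ cost 45, so it is built.
Household 1: others sum to 51; max(0, 45 - 51) = 0.
Household 2: others sum to 52; max(0, 45 - 52) = 0.
Household 3: others sum to 32; max(0, 45 - 32) = 13.
Household 4: others sum to 33; max(0, 45 - 33) = 12.
Total collected = 0 + 0 + 13 + 12 = 25.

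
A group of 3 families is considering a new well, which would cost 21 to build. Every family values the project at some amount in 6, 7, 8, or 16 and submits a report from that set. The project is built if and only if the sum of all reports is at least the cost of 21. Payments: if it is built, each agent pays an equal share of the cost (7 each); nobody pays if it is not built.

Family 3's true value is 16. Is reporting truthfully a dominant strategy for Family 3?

Check each profile of the others' reports and compare truth against every alternative report.
Others report (6, 6): truth gives 9, best alternative gives 0.
Others report (6, 7): truth gives 9, best alternative gives 9.
Others report (6, 8): truth gives 9, best alternative gives 9.
Others report (6, 16): truth gives 9, best alternative gives 9.
Others report (7, 6): truth gives 9, best alternative gives 9.
Others report (7, 7): truth gives 9, best alternative gives 9.
(Remaining 10 profiles checked similarly; truth is weakly best in each.)
In every case the truthful report is at least as good as any alternative, so it is a dominant strategy.

Yes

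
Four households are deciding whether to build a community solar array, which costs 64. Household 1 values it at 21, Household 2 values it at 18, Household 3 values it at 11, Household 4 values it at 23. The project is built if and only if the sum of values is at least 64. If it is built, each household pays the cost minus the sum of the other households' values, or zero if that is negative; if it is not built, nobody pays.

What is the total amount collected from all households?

Total value 73 ≥ cost 64, so it is built.
Household 1: others sum to 52; max(0, 64 - 52) = 12.
Household 2: others sum to 55; max(0, 64 - 55) = 9.
Household 3: others sum to 62; max(0, 64 - 62) = 2.
Household 4: others sum to 50; max(0, 64 - 50) = 14.
Total collected = 12 + 9 + 2 + 14 = 37.

37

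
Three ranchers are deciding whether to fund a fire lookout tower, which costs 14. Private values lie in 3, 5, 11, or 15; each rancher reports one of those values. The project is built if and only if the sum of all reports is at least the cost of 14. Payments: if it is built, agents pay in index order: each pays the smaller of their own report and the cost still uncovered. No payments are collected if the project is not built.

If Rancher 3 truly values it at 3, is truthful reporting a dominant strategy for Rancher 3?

Yes

Check each profile of the others' reports and compare truth against every alternative report.
Others report (5, 5): truth gives 0, best alternative gives -1.
Others report (3, 11): truth gives 3, best alternative gives 3.
Others report (3, 15): truth gives 3, best alternative gives 3.
Others report (5, 11): truth gives 3, best alternative gives 3.
Others report (5, 15): truth gives 3, best alternative gives 3.
Others report (11, 3): truth gives 3, best alternative gives 3.
(Remaining 10 profiles checked similarly; truth is weakly best in each.)
In every case the truthful report is at least as good as any alternative, so it is a dominant strategy.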